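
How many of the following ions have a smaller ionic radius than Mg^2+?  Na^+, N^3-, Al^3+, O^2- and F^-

These species are isoelectronic with 10 electrons. The only difference is the number of protons: Al^3+ (Z=13), Mg^2+ (Z=12), Na^+ (Z=11), F^- (Z=9), O^2- (Z=8), N^3- (Z=7). The strongest nuclear pull (Al^3+) gives the smallest ion.
Relative to Mg^2+, the ions that are smaller are Al^3+. That's 1.

1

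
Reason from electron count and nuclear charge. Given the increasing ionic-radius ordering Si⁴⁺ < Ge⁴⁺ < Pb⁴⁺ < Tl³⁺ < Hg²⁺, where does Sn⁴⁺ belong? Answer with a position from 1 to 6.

3

Work out protons and electrons: Si⁴⁺ has 10 e⁻ (Z=14), Ge⁴⁺ has 28 e⁻ (Z=32), Sn⁴⁺ has 46 e⁻ (Z=50), Pb⁴⁺ has 78 e⁻ (Z=82), Tl³⁺ has 78 e⁻ (Z=81), Hg²⁺ has 78 e⁻ (Z=80). Si⁴⁺ < Ge⁴⁺ (same group, period 3 vs 4); Ge⁴⁺ < Sn⁴⁺ (same group, period 4 vs 5); Sn⁴⁺ < Pb⁴⁺ (same group, period 5 vs 6); Pb⁴⁺ < Tl³⁺ (both 78 e⁻, Z=82>81); Tl³⁺ < Hg²⁺ (both 78 e⁻, Z=81>80).
With Sn⁴⁺ included the full order is Si⁴⁺ < Ge⁴⁺ < Sn⁴⁺ < Pb⁴⁺ < Tl³⁺ < Hg²⁺, so it takes position 3.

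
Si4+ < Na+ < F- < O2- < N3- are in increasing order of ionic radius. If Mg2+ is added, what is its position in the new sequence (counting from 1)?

2

Each ion has 10 electrons. The ranking follows nuclear charge in reverse — greater Z gives a smaller radius. Si4+ (Z=14), Mg2+ (Z=12), Na+ (Z=11), F- (Z=9), O2- (Z=8), N3- (Z=7).
The complete sequence is Si4+ < Mg2+ < Na+ < F- < O2- < N3-. Mg2+ sits at position 2.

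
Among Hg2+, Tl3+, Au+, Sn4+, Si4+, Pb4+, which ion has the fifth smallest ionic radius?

First list Z and electron count for each: Si4+ has 10 e⁻ (Z=14), Sn4+ has 46 e⁻ (Z=50), Pb4+ has 78 e⁻ (Z=82), Tl3+ has 78 e⁻ (Z=81), Hg2+ has 78 e⁻ (Z=80), Au+ has 78 e⁻ (Z=79). Si4+ < Sn4+ (same group, 2 shells fewer); Sn4+ < Pb4+ (same group, 1 shell fewer); Pb4+ < Tl3+ (isoelectronic, higher Z=82 is smaller); Tl3+ < Hg2+ (both 78 e⁻, Z=81>80); Hg2+ < Au+ (both 78 e⁻, Z=80>79).
Full ascending order: Si4+ < Sn4+ < Pb4+ < Tl3+ < Hg2+ < Au+. Counting from the smallest, position 5 is Hg2+.

Hg2+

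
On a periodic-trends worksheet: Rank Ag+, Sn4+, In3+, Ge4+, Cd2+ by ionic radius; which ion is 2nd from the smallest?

Sn4+

First list Z and electron count for each: Ge4+: 28 e⁻, Z=32, Sn4+: 46 e⁻, Z=50, In3+: 46 e⁻, Z=49, Cd2+: 46 e⁻, Z=48, Ag+: 46 e⁻, Z=47. Ge4+ < Sn4+ (same group, 1 shell fewer); Sn4+ < In3+ (isoelectronic, higher Z=50 is smaller); In3+ < Cd2+ (isoelectronic, higher Z=49 is smaller); Cd2+ < Ag+ (both 46 e⁻, Z=48>47).
So the order is Ge4+ < Sn4+ < In3+ < Cd2+ < Ag+; the 2nd-smallest ion is Sn4+.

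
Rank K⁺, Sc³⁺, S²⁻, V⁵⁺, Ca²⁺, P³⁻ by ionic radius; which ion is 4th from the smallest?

Each ion has 18 electrons. The ranking follows nuclear charge in reverse — greater Z gives a smaller radius. V⁵⁺ (Z=23), Sc³⁺ (Z=21), Ca²⁺ (Z=20), K⁺ (Z=19), S²⁻ (Z=16), P³⁻ (Z=15).
Ordering: V⁵⁺ < Sc³⁺ < Ca²⁺ < K⁺ < S²⁻ < P³⁻. The 4th smallest is K⁺.

K⁺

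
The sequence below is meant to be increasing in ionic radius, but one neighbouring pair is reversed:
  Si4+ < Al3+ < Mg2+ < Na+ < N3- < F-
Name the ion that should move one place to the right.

Check each adjacent pair. N3- and F- are reversed: they are isoelectronic (10 e⁻) and F has more protons than N (9 vs 7), making F- smaller. No other neighbouring pair contradicts the periodic trends, so N3- is the ion listed too early.

N3-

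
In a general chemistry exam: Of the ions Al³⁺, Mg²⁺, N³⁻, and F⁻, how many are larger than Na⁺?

All of these have 10 electrons (isoelectronic). With the same electron cloud, the ion with the most protons pulls it in tightest. Nuclear charges: Al³⁺ (Z=13), Mg²⁺ (Z=12), Na⁺ (Z=11), F⁻ (Z=9), N³⁻ (Z=7). Highest Z is smallest.
Relative to Na⁺, the ions that are larger are F⁻, N³⁻. Count: 2.

2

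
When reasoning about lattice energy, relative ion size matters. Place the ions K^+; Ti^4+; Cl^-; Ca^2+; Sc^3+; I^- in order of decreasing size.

I^- > Cl^- > K^+ > Ca^2+ > Sc^3+ > Ti^4+

Tabulating Z and e⁻: Ti^4+ has 18 e⁻ (Z=22), Sc^3+ has 18 e⁻ (Z=21), Ca^2+ has 18 e⁻ (Z=20), K^+ has 18 e⁻ (Z=19), Cl^- has 18 e⁻ (Z=17), I^- has 54 e⁻ (Z=53). Ti^4+ < Sc^3+ (both 18 e⁻, Z=22>21); Sc^3+ < Ca^2+ (isoelectronic, higher Z=21 is smaller); Ca^2+ < K^+ (isoelectronic, higher Z=20 is smaller); K^+ < Cl^- (both 18 e⁻, Z=19>17); Cl^- < I^- (same group, 2 shells fewer).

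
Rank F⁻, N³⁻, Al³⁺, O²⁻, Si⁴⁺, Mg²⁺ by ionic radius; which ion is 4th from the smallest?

F⁻

These species are isoelectronic with 10 electrons. The only difference is the number of protons: Si⁴⁺ (Z=14), Al³⁺ (Z=13), Mg²⁺ (Z=12), F⁻ (Z=9), O²⁻ (Z=8), N³⁻ (Z=7). The strongest nuclear pull (Si⁴⁺) gives the smallest ion.
That gives Si⁴⁺ < Al³⁺ < Mg²⁺ < F⁻ < O²⁻ < N³⁻. From the smallest end, number 4 is F⁻.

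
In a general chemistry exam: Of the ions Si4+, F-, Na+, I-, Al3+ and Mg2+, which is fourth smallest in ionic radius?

Na+

Work out protons and electrons: Si4+: 10 e⁻, Z=14, Al3+: 10 e⁻, Z=13, Mg2+: 10 e⁻, Z=12, Na+: 10 e⁻, Z=11, F-: 10 e⁻, Z=9, I-: 54 e⁻, Z=53. Si4+ < Al3+ (isoelectronic, higher Z=14 is smaller); Al3+ < Mg2+ (isoelectronic, higher Z=13 is smaller); Mg2+ < Na+ (isoelectronic, higher Z=12 is smaller); Na+ < F- (isoelectronic, higher Z=11 is smaller); F- < I- (same group, 3 shells fewer).
Ordering: Si4+ < Al3+ < Mg2+ < Na+ < F- < I-. The fourth smallest is Na+.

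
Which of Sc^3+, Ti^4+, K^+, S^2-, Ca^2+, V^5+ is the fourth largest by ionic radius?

Sc^3+

Isoelectronic series (18 e⁻ each). Size is set by nuclear charge: more protons means a smaller ion. V^5+ (Z=23), Ti^4+ (Z=22), Sc^3+ (Z=21), Ca^2+ (Z=20), K^+ (Z=19), S^2- (Z=16).
Ordering: V^5+ < Ti^4+ < Sc^3+ < Ca^2+ < K^+ < S^2-. The fourth largest is Sc^3+.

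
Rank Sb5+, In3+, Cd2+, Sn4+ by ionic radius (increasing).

These species are isoelectronic with 46 electrons. The only difference is the number of protons: Sb5+ (Z=51), Sn4+ (Z=50), In3+ (Z=49), Cd2+ (Z=48). The strongest nuclear pull (Sb5+) gives the smallest ion.

Sb5+ < Sn4+ < In3+ < Cd2+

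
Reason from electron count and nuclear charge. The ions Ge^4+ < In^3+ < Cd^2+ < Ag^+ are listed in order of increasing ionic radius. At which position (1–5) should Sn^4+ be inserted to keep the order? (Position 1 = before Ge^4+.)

2

Ge^4+ (Z=32, 28 e⁻), Sn^4+ (Z=50, 46 e⁻), In^3+ (Z=49, 46 e⁻), Cd^2+ (Z=48, 46 e⁻), Ag^+ (Z=47, 46 e⁻). Ge^4+ < Sn^4+ (same group, 1 shell fewer); Sn^4+ < In^3+ (isoelectronic, higher Z=50 is smaller); In^3+ < Cd^2+ (both 46 e⁻, Z=49>48); Cd^2+ < Ag^+ (both 46 e⁻, Z=48>47).
Merged order: Ge^4+ < Sn^4+ < In^3+ < Cd^2+ < Ag^+ — Sn^4+ is number 2.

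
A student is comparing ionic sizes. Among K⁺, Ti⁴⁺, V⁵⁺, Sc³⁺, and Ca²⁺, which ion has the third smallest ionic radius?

Isoelectronic series (18 e⁻ each). Size is set by nuclear charge: more protons means a smaller ion. V⁵⁺ (Z=23), Ti⁴⁺ (Z=22), Sc³⁺ (Z=21), Ca²⁺ (Z=20), K⁺ (Z=19).
That gives V⁵⁺ < Ti⁴⁺ < Sc³⁺ < Ca²⁺ < K⁺. From the smallest end, number 3 is Sc³⁺.

Sc³⁺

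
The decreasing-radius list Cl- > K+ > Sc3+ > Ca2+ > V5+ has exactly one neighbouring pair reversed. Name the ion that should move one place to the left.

Ca2+

The pair Sc3+, Ca2+ is the wrong way round — they are isoelectronic (18 e⁻) and Sc has more protons than Ca (21 vs 20), making Sc3+ smaller. All other adjacent pairs agree with periodic trends, so Ca2+ is the misplaced ion.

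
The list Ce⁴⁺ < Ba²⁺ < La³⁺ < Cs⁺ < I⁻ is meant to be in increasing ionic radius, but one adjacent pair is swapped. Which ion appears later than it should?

Compare adjacent ions: La³⁺ and Ba²⁺ share 54 electrons; the higher nuclear charge on La (Z=57) contracts it more, so La³⁺ < Ba²⁺ — yet in this increasing list Ba²⁺ sits before La³⁺. Nothing else is reversed, so La³⁺ should move one place to the left.

La³⁺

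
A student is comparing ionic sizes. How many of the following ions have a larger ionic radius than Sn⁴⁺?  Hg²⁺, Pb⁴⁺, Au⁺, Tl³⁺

4

Sn⁴⁺ (Z=50, 46 e⁻), Pb⁴⁺ (Z=82, 78 e⁻), Tl³⁺ (Z=81, 78 e⁻), Hg²⁺ (Z=80, 78 e⁻), Au⁺ (Z=79, 78 e⁻). Sn⁴⁺ < Pb⁴⁺ (same group, 1 shell fewer); Pb⁴⁺ < Tl³⁺ (both 78 e⁻, Z=82>81); Tl³⁺ < Hg²⁺ (isoelectronic, higher Z=81 is smaller); Hg²⁺ < Au⁺ (isoelectronic, higher Z=80 is smaller).
Placing each against Sn⁴⁺: smaller — none; larger — Pb⁴⁺, Tl³⁺, Hg²⁺, Au⁺. That's 4.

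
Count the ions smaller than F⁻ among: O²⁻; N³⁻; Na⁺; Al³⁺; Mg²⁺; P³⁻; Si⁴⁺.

4

Si⁴⁺ has 10 e⁻ (Z=14), Al³⁺ has 10 e⁻ (Z=13), Mg²⁺ has 10 e⁻ (Z=12), Na⁺ has 10 e⁻ (Z=11), F⁻ has 10 e⁻ (Z=9), O²⁻ has 10 e⁻ (Z=8), N³⁻ has 10 e⁻ (Z=7), P³⁻ has 18 e⁻ (Z=15). Si⁴⁺ < Al³⁺ (isoelectronic, higher Z=14 is smaller); Al³⁺ < Mg²⁺ (isoelectronic, higher Z=13 is smaller); Mg²⁺ < Na⁺ (isoelectronic, higher Z=12 is smaller); Na⁺ < F⁻ (both 10 e⁻, Z=11>9); F⁻ < O²⁻ (isoelectronic, higher Z=9 is smaller); O²⁻ < N³⁻ (isoelectronic, higher Z=8 is smaller); N³⁻ < P³⁻ (same group, 1 shell fewer).
Placing each against F⁻: smaller — Si⁴⁺, Al³⁺, Mg²⁺, Na⁺; larger — O²⁻, N³⁻, P³⁻. Count: 4.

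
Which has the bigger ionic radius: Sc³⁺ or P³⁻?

Isoelectronic series (18 e⁻ each). Size is set by nuclear charge: more protons means a smaller ion. Sc³⁺ (Z=21), P³⁻ (Z=15).

P³⁻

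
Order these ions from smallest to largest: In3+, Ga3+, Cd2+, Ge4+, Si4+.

Si4+ < Ge4+ < Ga3+ < In3+ < Cd2+

Tabulating Z and e⁻: Si4+: 10 e⁻, Z=14, Ge4+: 28 e⁻, Z=32, Ga3+: 28 e⁻, Z=31, In3+: 46 e⁻, Z=49, Cd2+: 46 e⁻, Z=48. Si4+ < Ge4+ (same group, 1 shell fewer); Ge4+ < Ga3+ (both 28 e⁻, Z=32>31); Ga3+ < In3+ (same group, period 4 vs 5); In3+ < Cd2+ (isoelectronic, higher Z=49 is smaller).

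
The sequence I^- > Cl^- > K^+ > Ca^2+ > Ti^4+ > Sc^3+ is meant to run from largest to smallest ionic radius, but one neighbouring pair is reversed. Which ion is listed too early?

Ti^4+

Scanning neighbour by neighbour, only Ti^4+/Sc^3+ violates a trend: they are isoelectronic (18 e⁻) and Ti has more protons than Sc (22 vs 21), making Ti^4+ smaller. That makes Ti^4+ the one sitting a position early relative to where it belongs.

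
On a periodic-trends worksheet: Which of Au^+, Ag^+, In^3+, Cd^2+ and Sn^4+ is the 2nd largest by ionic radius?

Work out protons and electrons: Sn^4+ has 46 e⁻ (Z=50), In^3+ has 46 e⁻ (Z=49), Cd^2+ has 46 e⁻ (Z=48), Ag^+ has 46 e⁻ (Z=47), Au^+ has 78 e⁻ (Z=79). Sn^4+ < In^3+ (isoelectronic, higher Z=50 is smaller); In^3+ < Cd^2+ (isoelectronic, higher Z=49 is smaller); Cd^2+ < Ag^+ (both 46 e⁻, Z=48>47); Ag^+ < Au^+ (same group, 1 shell fewer).
That gives Sn^4+ < In^3+ < Cd^2+ < Ag^+ < Au^+. From the largest end, number 2 is Ag^+.

Ag^+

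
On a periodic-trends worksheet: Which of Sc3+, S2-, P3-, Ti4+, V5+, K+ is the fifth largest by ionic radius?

Isoelectronic series (18 e⁻ each). Size is set by nuclear charge: more protons means a smaller ion. V5+ (Z=23), Ti4+ (Z=22), Sc3+ (Z=21), K+ (Z=19), S2- (Z=16), P3- (Z=15).
Ordering: V5+ < Ti4+ < Sc3+ < K+ < S2- < P3-. The fifth largest is Ti4+.

Ti4+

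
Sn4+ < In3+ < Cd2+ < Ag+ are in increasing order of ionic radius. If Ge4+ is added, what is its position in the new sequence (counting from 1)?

Ge4+ (Z=32, 28 e⁻), Sn4+ (Z=50, 46 e⁻), In3+ (Z=49, 46 e⁻), Cd2+ (Z=48, 46 e⁻), Ag+ (Z=47, 46 e⁻). Ge4+ < Sn4+ (same group, 1 shell fewer); Sn4+ < In3+ (isoelectronic, higher Z=50 is smaller); In3+ < Cd2+ (isoelectronic, higher Z=49 is smaller); Cd2+ < Ag+ (isoelectronic, higher Z=48 is smaller).
The complete sequence is Ge4+ < Sn4+ < In3+ < Cd2+ < Ag+. Ge4+ sits at position 1.

1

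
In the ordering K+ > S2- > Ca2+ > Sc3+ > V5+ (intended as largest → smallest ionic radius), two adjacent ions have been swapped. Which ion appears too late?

Compare adjacent ions: both have 18 electrons but Z(K)=19 > Z(S)=16, so K+ should be the smaller of the two — yet in this decreasing list K+ sits before S2-. Nothing else is reversed, so S2- should move one place to the left.

S2-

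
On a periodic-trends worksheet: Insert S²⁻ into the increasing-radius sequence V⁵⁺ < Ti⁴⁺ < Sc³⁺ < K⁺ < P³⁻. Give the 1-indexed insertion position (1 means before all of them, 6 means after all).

5

All of these have 18 electrons (isoelectronic). With the same electron cloud, the ion with the most protons pulls it in tightest. Nuclear charges: V⁵⁺ (Z=23), Ti⁴⁺ (Z=22), Sc³⁺ (Z=21), K⁺ (Z=19), S²⁻ (Z=16), P³⁻ (Z=15). Highest Z is smallest.
Merged order: V⁵⁺ < Ti⁴⁺ < Sc³⁺ < K⁺ < S²⁻ < P³⁻ — S²⁻ is number 5.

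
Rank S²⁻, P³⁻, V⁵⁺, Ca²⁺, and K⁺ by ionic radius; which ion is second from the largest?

These species are isoelectronic with 18 electrons. The only difference is the number of protons: V⁵⁺ (Z=23), Ca²⁺ (Z=20), K⁺ (Z=19), S²⁻ (Z=16), P³⁻ (Z=15). The strongest nuclear pull (V⁵⁺) gives the smallest ion.
Ordering: V⁵⁺ < Ca²⁺ < K⁺ < S²⁻ < P³⁻. The second largest is S²⁻.

S²⁻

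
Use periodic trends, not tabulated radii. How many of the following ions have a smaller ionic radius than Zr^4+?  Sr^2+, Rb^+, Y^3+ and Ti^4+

Ti^4+ (Z=22, 18 e⁻), Zr^4+ (Z=40, 36 e⁻), Y^3+ (Z=39, 36 e⁻), Sr^2+ (Z=38, 36 e⁻), Rb^+ (Z=37, 36 e⁻). Ti^4+ < Zr^4+ (same group, period 4 vs 5); Zr^4+ < Y^3+ (both 36 e⁻, Z=40>39); Y^3+ < Sr^2+ (both 36 e⁻, Z=39>38); Sr^2+ < Rb^+ (both 36 e⁻, Z=38>37).
Overall: Ti^4+ < Zr^4+ < Y^3+ < Sr^2+ < Rb^+. Zr^4+ has 1 below it and 3 above. Count: 1.

1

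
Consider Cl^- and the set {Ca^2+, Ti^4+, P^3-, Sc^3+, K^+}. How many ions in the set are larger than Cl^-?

1

These species are isoelectronic with 18 electrons. The only difference is the number of protons: Ti^4+ (Z=22), Sc^3+ (Z=21), Ca^2+ (Z=20), K^+ (Z=19), Cl^- (Z=17), P^3- (Z=15). The strongest nuclear pull (Ti^4+) gives the smallest ion.
Overall: Ti^4+ < Sc^3+ < Ca^2+ < K^+ < Cl^- < P^3-. Cl^- has 4 below it and 1 above. That's 1.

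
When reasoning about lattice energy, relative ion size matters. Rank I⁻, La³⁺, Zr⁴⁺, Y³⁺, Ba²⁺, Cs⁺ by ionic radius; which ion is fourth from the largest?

La³⁺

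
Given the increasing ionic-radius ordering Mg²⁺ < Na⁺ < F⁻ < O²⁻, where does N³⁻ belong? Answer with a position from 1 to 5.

Isoelectronic series (10 e⁻ each). Size is set by nuclear charge: more protons means a smaller ion. Mg²⁺ (Z=12), Na⁺ (Z=11), F⁻ (Z=9), O²⁻ (Z=8), N³⁻ (Z=7).
With N³⁻ included the full order is Mg²⁺ < Na⁺ < F⁻ < O²⁻ < N³⁻, so it takes position 5.

5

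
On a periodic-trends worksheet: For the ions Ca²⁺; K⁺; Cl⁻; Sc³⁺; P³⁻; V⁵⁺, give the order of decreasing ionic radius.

All of these have 18 electrons (isoelectronic). With the same electron cloud, the ion with the most protons pulls it in tightest. Nuclear charges: V⁵⁺ (Z=23), Sc³⁺ (Z=21), Ca²⁺ (Z=20), K⁺ (Z=19), Cl⁻ (Z=17), P³⁻ (Z=15). Highest Z is smallest.

P³⁻ > Cl⁻ > K⁺ > Ca²⁺ > Sc³⁺ > V⁵⁺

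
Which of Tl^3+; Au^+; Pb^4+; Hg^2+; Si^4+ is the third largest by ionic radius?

Tl^3+

Work out protons and electrons: Si^4+ (Z=14, 10 e⁻), Pb^4+ (Z=82, 78 e⁻), Tl^3+ (Z=81, 78 e⁻), Hg^2+ (Z=80, 78 e⁻), Au^+ (Z=79, 78 e⁻). Si^4+ < Pb^4+ (same group, 3 shells fewer); Pb^4+ < Tl^3+ (isoelectronic, higher Z=82 is smaller); Tl^3+ < Hg^2+ (both 78 e⁻, Z=81>80); Hg^2+ < Au^+ (isoelectronic, higher Z=80 is smaller).
So the order is Si^4+ < Pb^4+ < Tl^3+ < Hg^2+ < Au^+; the 3rd-largest ion is Tl^3+.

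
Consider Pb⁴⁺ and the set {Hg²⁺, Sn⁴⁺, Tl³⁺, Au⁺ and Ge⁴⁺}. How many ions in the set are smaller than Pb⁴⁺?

2

Ge⁴⁺: 28 e⁻, Z=32, Sn⁴⁺: 46 e⁻, Z=50, Pb⁴⁺: 78 e⁻, Z=82, Tl³⁺: 78 e⁻, Z=81, Hg²⁺: 78 e⁻, Z=80, Au⁺: 78 e⁻, Z=79. Ge⁴⁺ < Sn⁴⁺ (same group, 1 shell fewer); Sn⁴⁺ < Pb⁴⁺ (same group, 1 shell fewer); Pb⁴⁺ < Tl³⁺ (isoelectronic, higher Z=82 is smaller); Tl³⁺ < Hg²⁺ (isoelectronic, higher Z=81 is smaller); Hg²⁺ < Au⁺ (isoelectronic, higher Z=80 is smaller).
Ordering all of them (including Pb⁴⁺) by radius gives Ge⁴⁺ < Sn⁴⁺ < Pb⁴⁺ < Tl³⁺ < Hg²⁺ < Au⁺. That's 2.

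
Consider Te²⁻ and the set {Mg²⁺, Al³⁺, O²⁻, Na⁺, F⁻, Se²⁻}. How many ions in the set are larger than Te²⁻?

0

Work out protons and electrons: Al³⁺ (Z=13, 10 e⁻), Mg²⁺ (Z=12, 10 e⁻), Na⁺ (Z=11, 10 e⁻), F⁻ (Z=9, 10 e⁻), O²⁻ (Z=8, 10 e⁻), Se²⁻ (Z=34, 36 e⁻), Te²⁻ (Z=52, 54 e⁻). Al³⁺ < Mg²⁺ (isoelectronic, higher Z=13 is smaller); Mg²⁺ < Na⁺ (both 10 e⁻, Z=12>11); Na⁺ < F⁻ (isoelectronic, higher Z=11 is smaller); F⁻ < O²⁻ (isoelectronic, higher Z=9 is smaller); O²⁻ < Se²⁻ (same group, period 2 vs 4); Se²⁻ < Te²⁻ (same group, 1 shell fewer).
Relative to Te²⁻, the ions that are larger are none. So 0 are larger.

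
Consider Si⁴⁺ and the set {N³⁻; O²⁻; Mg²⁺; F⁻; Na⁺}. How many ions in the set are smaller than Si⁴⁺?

0

Each ion has 10 electrons. The ranking follows nuclear charge in reverse — greater Z gives a smaller radius. Si⁴⁺ (Z=14), Mg²⁺ (Z=12), Na⁺ (Z=11), F⁻ (Z=9), O²⁻ (Z=8), N³⁻ (Z=7).
Overall: Si⁴⁺ < Mg²⁺ < Na⁺ < F⁻ < O²⁻ < N³⁻. Si⁴⁺ has 0 below it and 5 above. So 0 are smaller.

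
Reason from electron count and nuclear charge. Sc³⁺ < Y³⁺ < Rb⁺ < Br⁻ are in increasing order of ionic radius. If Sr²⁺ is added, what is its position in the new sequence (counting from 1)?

3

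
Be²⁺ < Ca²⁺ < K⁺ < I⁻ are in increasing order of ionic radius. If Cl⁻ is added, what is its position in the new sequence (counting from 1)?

4

Be²⁺ (Z=4, 2 e⁻), Ca²⁺ (Z=20, 18 e⁻), K⁺ (Z=19, 18 e⁻), Cl⁻ (Z=17, 18 e⁻), I⁻ (Z=53, 54 e⁻). Be²⁺ < Ca²⁺ (same group, 2 shells fewer); Ca²⁺ < K⁺ (isoelectronic, higher Z=20 is smaller); K⁺ < Cl⁻ (both 18 e⁻, Z=19>17); Cl⁻ < I⁻ (same group, period 3 vs 5).
The complete sequence is Be²⁺ < Ca²⁺ < K⁺ < Cl⁻ < I⁻. Cl⁻ sits at position 4.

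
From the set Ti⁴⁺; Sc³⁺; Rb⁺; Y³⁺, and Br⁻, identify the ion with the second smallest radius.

First list Z and electron count for each: Ti⁴⁺ (Z=22, 18 e⁻), Sc³⁺ (Z=21, 18 e⁻), Y³⁺ (Z=39, 36 e⁻), Rb⁺ (Z=37, 36 e⁻), Br⁻ (Z=35, 36 e⁻). Ti⁴⁺ < Sc³⁺ (both 18 e⁻, Z=22>21); Sc³⁺ < Y³⁺ (same group, 1 shell fewer); Y³⁺ < Rb⁺ (isoelectronic, higher Z=39 is smaller); Rb⁺ < Br⁻ (isoelectronic, higher Z=37 is smaller).
So the order is Ti⁴⁺ < Sc³⁺ < Y³⁺ < Rb⁺ < Br⁻; the 2nd-smallest ion is Sc³⁺.

Sc³⁺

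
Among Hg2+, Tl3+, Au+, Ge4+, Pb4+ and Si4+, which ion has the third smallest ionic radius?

Pb4+

Work out protons and electrons: Si4+ has 10 e⁻ (Z=14), Ge4+ has 28 e⁻ (Z=32), Pb4+ has 78 e⁻ (Z=82), Tl3+ has 78 e⁻ (Z=81), Hg2+ has 78 e⁻ (Z=80), Au+ has 78 e⁻ (Z=79). Si4+ < Ge4+ (same group, period 3 vs 4); Ge4+ < Pb4+ (same group, 2 shells fewer); Pb4+ < Tl3+ (isoelectronic, higher Z=82 is smaller); Tl3+ < Hg2+ (isoelectronic, higher Z=81 is smaller); Hg2+ < Au+ (isoelectronic, higher Z=80 is smaller).
So the order is Si4+ < Ge4+ < Pb4+ < Tl3+ < Hg2+ < Au+; the 3rd-smallest ion is Pb4+.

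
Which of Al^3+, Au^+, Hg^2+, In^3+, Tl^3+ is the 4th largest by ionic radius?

In^3+

First list Z and electron count for each: Al^3+ has 10 e⁻ (Z=13), In^3+ has 46 e⁻ (Z=49), Tl^3+ has 78 e⁻ (Z=81), Hg^2+ has 78 e⁻ (Z=80), Au^+ has 78 e⁻ (Z=79). Al^3+ < In^3+ (same group, 2 shells fewer); In^3+ < Tl^3+ (same group, 1 shell fewer); Tl^3+ < Hg^2+ (isoelectronic, higher Z=81 is smaller); Hg^2+ < Au^+ (both 78 e⁻, Z=80>79).
That gives Al^3+ < In^3+ < Tl^3+ < Hg^2+ < Au^+. From the largest end, number 4 is In^3+.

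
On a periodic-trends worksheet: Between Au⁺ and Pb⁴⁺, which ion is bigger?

Au⁺

All of these have 78 electrons (isoelectronic). With the same electron cloud, the ion with the most protons pulls it in tightest. Nuclear charges: Pb⁴⁺ (Z=82), Au⁺ (Z=79). Highest Z is smallest.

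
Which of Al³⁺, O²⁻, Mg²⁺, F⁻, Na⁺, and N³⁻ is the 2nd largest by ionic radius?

O²⁻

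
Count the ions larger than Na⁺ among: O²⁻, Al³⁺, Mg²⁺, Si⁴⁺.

1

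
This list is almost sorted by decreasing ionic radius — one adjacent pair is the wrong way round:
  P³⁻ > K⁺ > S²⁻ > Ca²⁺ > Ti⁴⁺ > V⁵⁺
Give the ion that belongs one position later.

K⁺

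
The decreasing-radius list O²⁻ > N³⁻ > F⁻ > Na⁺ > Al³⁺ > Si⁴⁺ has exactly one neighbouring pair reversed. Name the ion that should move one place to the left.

N³⁻

Check each adjacent pair. O²⁻ and N³⁻ are reversed: O²⁻ and N³⁻ share 10 electrons; the higher nuclear charge on O (Z=8) contracts it more, so O²⁻ < N³⁻. No other neighbouring pair contradicts the periodic trends, so N³⁻ is the ion listed too late.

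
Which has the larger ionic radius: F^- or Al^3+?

All of these have 10 electrons (isoelectronic). With the same electron cloud, the ion with the most protons pulls it in tightest. Nuclear charges: Al^3+ (Z=13), F^- (Z=9). Highest Z is smallest.

F^-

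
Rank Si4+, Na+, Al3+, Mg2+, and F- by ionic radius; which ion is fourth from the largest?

Al3+

These species are isoelectronic with 10 electrons. The only difference is the number of protons: Si4+ (Z=14), Al3+ (Z=13), Mg2+ (Z=12), Na+ (Z=11), F- (Z=9). The strongest nuclear pull (Si4+) gives the smallest ion.
That gives Si4+ < Al3+ < Mg2+ < Na+ < F-. From the largest end, number 4 is Al3+.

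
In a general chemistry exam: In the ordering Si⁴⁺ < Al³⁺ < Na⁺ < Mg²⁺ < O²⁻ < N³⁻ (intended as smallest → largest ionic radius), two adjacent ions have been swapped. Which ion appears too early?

Check each adjacent pair. Na⁺ and Mg²⁺ are reversed: both have 10 electrons but Z(Mg)=12 > Z(Na)=11, so Mg²⁺ should be the smaller of the two. No other neighbouring pair contradicts the periodic trends, so Na⁺ is the ion listed too early.

Na⁺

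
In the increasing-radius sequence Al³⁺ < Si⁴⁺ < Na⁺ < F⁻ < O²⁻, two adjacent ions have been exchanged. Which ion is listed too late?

Si⁴⁺

The pair Al³⁺, Si⁴⁺ is the wrong way round — Si⁴⁺ and Al³⁺ share 10 electrons; the higher nuclear charge on Si (Z=14) contracts it more, so Si⁴⁺ < Al³⁺. All other adjacent pairs agree with periodic trends, so Si⁴⁺ is the misplaced ion.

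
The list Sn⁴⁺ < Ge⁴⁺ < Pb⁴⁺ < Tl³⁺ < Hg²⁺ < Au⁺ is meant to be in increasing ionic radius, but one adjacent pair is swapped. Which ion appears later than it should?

Ge⁴⁺

Compare adjacent ions: both in group 14 with the same charge; Ge⁴⁺ (period 4) has the smaller radius — yet in this increasing list Sn⁴⁺ sits before Ge⁴⁺. Nothing else is reversed, so Ge⁴⁺ should move one place to the left.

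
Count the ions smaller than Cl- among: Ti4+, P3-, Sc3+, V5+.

Each ion has 18 electrons. The ranking follows nuclear charge in reverse — greater Z gives a smaller radius. V5+ (Z=23), Ti4+ (Z=22), Sc3+ (Z=21), Cl- (Z=17), P3- (Z=15).
Placing each against Cl-: smaller — V5+, Ti4+, Sc3+; larger — P3-. That's 3.

3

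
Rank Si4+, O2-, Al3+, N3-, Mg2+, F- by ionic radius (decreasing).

Isoelectronic series (10 e⁻ each). Size is set by nuclear charge: more protons means a smaller ion. Si4+ (Z=14), Al3+ (Z=13), Mg2+ (Z=12), F- (Z=9), O2- (Z=8), N3- (Z=7).

N3- > O2- > F- > Mg2+ > Al3+ > Si4+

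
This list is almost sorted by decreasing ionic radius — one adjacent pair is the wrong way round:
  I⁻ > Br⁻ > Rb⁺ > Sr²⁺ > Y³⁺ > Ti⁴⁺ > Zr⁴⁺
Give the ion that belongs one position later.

The pair Ti⁴⁺, Zr⁴⁺ is the wrong way round — both in group 4 with the same charge; Ti⁴⁺ (period 4) has the smaller radius. All other adjacent pairs agree with periodic trends, so Ti⁴⁺ is the misplaced ion.

Ti⁴⁺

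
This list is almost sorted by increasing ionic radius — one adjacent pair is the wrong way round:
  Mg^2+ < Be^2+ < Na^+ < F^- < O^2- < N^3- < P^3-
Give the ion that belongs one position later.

Mg^2+

Compare adjacent ions: both in group 2 with the same charge; Be^2+ (period 2) has the smaller radius — yet in this increasing list Mg^2+ sits before Be^2+. Nothing else is reversed, so Mg^2+ should move one place to the right.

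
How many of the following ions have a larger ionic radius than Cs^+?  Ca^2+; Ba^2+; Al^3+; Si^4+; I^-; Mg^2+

1

First list Z and electron count for each: Si^4+: 10 e⁻, Z=14, Al^3+: 10 e⁻, Z=13, Mg^2+: 10 e⁻, Z=12, Ca^2+: 18 e⁻, Z=20, Ba^2+: 54 e⁻, Z=56, Cs^+: 54 e⁻, Z=55, I^-: 54 e⁻, Z=53. Si^4+ < Al^3+ (isoelectronic, higher Z=14 is smaller); Al^3+ < Mg^2+ (both 10 e⁻, Z=13>12); Mg^2+ < Ca^2+ (same group, period 3 vs 4); Ca^2+ < Ba^2+ (same group, 2 shells fewer); Ba^2+ < Cs^+ (isoelectronic, higher Z=56 is smaller); Cs^+ < I^- (isoelectronic, higher Z=55 is smaller).
Relative to Cs^+, the ions that are larger are I^-. So 1 is larger.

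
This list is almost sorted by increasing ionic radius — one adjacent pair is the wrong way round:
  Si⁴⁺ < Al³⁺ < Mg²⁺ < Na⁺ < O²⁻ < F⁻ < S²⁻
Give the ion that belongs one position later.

Check each adjacent pair. O²⁻ and F⁻ are reversed: they are isoelectronic (10 e⁻) and F has more protons than O (9 vs 8), making F⁻ smaller. No other neighbouring pair contradicts the periodic trends, so O²⁻ is the ion listed too early.

O²⁻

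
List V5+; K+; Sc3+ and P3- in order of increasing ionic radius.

V5+ < Sc3+ < K+ < P3-

These species are isoelectronic with 18 electrons. The only difference is the number of protons: V5+ (Z=23), Sc3+ (Z=21), K+ (Z=19), P3- (Z=15). The strongest nuclear pull (V5+) gives the smallest ion.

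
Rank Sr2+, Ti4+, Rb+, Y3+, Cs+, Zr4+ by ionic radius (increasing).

Ti4+ < Zr4+ < Y3+ < Sr2+ < Rb+ < Cs+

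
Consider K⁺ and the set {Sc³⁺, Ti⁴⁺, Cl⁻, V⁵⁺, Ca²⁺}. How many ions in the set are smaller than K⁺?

4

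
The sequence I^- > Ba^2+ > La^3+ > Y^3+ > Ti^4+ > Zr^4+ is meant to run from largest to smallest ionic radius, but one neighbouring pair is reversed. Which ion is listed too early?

The pair Ti^4+, Zr^4+ is the wrong way round — Ti^4+ and Zr^4+ are in one column with the same charge; the lighter period-4 ion has one fewer shell and is smaller. All other adjacent pairs agree with periodic trends, so Ti^4+ is the misplaced ion.

Ti^4+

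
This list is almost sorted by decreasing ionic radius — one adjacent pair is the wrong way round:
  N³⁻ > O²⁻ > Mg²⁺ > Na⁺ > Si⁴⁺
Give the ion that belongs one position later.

Compare adjacent ions: both have 10 electrons but Z(Mg)=12 > Z(Na)=11, so Mg²⁺ should be the smaller of the two — yet in this decreasing list Mg²⁺ sits before Na⁺. Nothing else is reversed, so Mg²⁺ should move one place to the right.

Mg²⁺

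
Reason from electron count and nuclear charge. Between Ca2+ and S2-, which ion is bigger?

S2-

Each ion has 18 electrons. The ranking follows nuclear charge in reverse — greater Z gives a smaller radius. Ca2+ (Z=20), S2- (Z=16).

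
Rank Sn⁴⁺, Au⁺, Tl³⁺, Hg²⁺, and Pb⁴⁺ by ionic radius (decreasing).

Au⁺ > Hg²⁺ > Tl³⁺ > Pb⁴⁺ > Sn⁴⁺

Work out protons and electrons: Sn⁴⁺ has 46 e⁻ (Z=50), Pb⁴⁺ has 78 e⁻ (Z=82), Tl³⁺ has 78 e⁻ (Z=81), Hg²⁺ has 78 e⁻ (Z=80), Au⁺ has 78 e⁻ (Z=79). Sn⁴⁺ < Pb⁴⁺ (same group, 1 shell fewer); Pb⁴⁺ < Tl³⁺ (isoelectronic, higher Z=82 is smaller); Tl³⁺ < Hg²⁺ (both 78 e⁻, Z=81>80); Hg²⁺ < Au⁺ (isoelectronic, higher Z=80 is smaller).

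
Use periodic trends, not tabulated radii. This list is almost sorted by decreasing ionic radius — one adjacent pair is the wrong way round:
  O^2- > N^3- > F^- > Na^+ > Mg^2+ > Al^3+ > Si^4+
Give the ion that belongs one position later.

O^2-

Check each adjacent pair. O^2- and N^3- are reversed: O^2- and N^3- share 10 electrons; the higher nuclear charge on O (Z=8) contracts it more, so O^2- < N^3-. No other neighbouring pair contradicts the periodic trends, so O^2- is the ion listed too early.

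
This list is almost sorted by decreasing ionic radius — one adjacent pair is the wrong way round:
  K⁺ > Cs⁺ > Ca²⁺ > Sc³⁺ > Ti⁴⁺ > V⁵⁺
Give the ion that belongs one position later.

K⁺

The pair K⁺, Cs⁺ is the wrong way round — same group and charge — period 4 sits above period 6, so K⁺ is smaller. All other adjacent pairs agree with periodic trends, so K⁺ is the misplaced ion.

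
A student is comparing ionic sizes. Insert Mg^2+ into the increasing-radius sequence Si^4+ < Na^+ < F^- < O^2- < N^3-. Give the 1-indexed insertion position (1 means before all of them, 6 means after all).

Each ion has 10 electrons. The ranking follows nuclear charge in reverse — greater Z gives a smaller radius. Si^4+ (Z=14), Mg^2+ (Z=12), Na^+ (Z=11), F^- (Z=9), O^2- (Z=8), N^3- (Z=7).
The complete sequence is Si^4+ < Mg^2+ < Na^+ < F^- < O^2- < N^3-. Mg^2+ sits at position 2.

2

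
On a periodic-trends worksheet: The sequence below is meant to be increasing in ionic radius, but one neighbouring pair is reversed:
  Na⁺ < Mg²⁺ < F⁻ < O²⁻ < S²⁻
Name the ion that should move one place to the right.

Na⁺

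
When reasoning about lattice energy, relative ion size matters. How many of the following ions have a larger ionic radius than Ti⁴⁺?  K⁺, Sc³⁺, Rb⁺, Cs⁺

Work out protons and electrons: Ti⁴⁺ has 18 e⁻ (Z=22), Sc³⁺ has 18 e⁻ (Z=21), K⁺ has 18 e⁻ (Z=19), Rb⁺ has 36 e⁻ (Z=37), Cs⁺ has 54 e⁻ (Z=55). Ti⁴⁺ < Sc³⁺ (isoelectronic, higher Z=22 is smaller); Sc³⁺ < K⁺ (isoelectronic, higher Z=21 is smaller); K⁺ < Rb⁺ (same group, period 4 vs 5); Rb⁺ < Cs⁺ (same group, 1 shell fewer).
Overall: Ti⁴⁺ < Sc³⁺ < K⁺ < Rb⁺ < Cs⁺. Ti⁴⁺ has 0 below it and 4 above. Count: 4.

4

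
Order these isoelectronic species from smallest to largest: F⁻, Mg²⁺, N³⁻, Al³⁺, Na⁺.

Each ion has 10 electrons. The ranking follows nuclear charge in reverse — greater Z gives a smaller radius. Al³⁺ (Z=13), Mg²⁺ (Z=12), Na⁺ (Z=11), F⁻ (Z=9), N³⁻ (Z=7).

Al³⁺ < Mg²⁺ < Na⁺ < F⁻ < N³⁻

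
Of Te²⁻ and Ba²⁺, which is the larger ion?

All of these have 54 electrons (isoelectronic). With the same electron cloud, the ion with the most protons pulls it in tightest. Nuclear charges: Ba²⁺ (Z=56), Te²⁻ (Z=52). Highest Z is smallest.

Te²⁻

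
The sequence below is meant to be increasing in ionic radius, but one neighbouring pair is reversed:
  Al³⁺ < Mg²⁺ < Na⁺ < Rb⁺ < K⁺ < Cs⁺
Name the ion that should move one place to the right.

Rb⁺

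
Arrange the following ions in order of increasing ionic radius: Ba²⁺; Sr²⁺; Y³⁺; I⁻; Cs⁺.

Tabulating Z and e⁻: Y³⁺ (Z=39, 36 e⁻), Sr²⁺ (Z=38, 36 e⁻), Ba²⁺ (Z=56, 54 e⁻), Cs⁺ (Z=55, 54 e⁻), I⁻ (Z=53, 54 e⁻). Y³⁺ < Sr²⁺ (both 36 e⁻, Z=39>38); Sr²⁺ < Ba²⁺ (same group, period 5 vs 6); Ba²⁺ < Cs⁺ (isoelectronic, higher Z=56 is smaller); Cs⁺ < I⁻ (isoelectronic, higher Z=55 is smaller).

Y³⁺ < Sr²⁺ < Ba²⁺ < Cs⁺ < I⁻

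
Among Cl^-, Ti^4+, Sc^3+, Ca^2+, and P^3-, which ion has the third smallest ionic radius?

Isoelectronic series (18 e⁻ each). Size is set by nuclear charge: more protons means a smaller ion. Ti^4+ (Z=22), Sc^3+ (Z=21), Ca^2+ (Z=20), Cl^- (Z=17), P^3- (Z=15).
Full ascending order: Ti^4+ < Sc^3+ < Ca^2+ < Cl^- < P^3-. Counting from the smallest, position 3 is Ca^2+.

Ca^2+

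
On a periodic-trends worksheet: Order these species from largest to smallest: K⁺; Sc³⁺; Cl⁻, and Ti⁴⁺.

Cl⁻ > K⁺ > Sc³⁺ > Ti⁴⁺

Each ion has 18 electrons. The ranking follows nuclear charge in reverse — greater Z gives a smaller radius. Ti⁴⁺ (Z=22), Sc³⁺ (Z=21), K⁺ (Z=19), Cl⁻ (Z=17).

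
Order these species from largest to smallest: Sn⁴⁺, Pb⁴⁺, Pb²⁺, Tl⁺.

First list Z and electron count for each: Sn⁴⁺ (Z=50, 46 e⁻), Pb⁴⁺ (Z=82, 78 e⁻), Pb²⁺ (Z=82, 80 e⁻), Tl⁺ (Z=81, 80 e⁻). Sn⁴⁺ < Pb⁴⁺ (same group, period 5 vs 6); Pb⁴⁺ < Pb²⁺ (same element, +4 vs +2); Pb²⁺ < Tl⁺ (both 80 e⁻, Z=82>81).

Tl⁺ > Pb²⁺ > Pb⁴⁺ > Sn⁴⁺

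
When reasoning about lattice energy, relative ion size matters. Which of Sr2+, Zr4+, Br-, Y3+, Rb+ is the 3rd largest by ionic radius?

Sr2+

These species are isoelectronic with 36 electrons. The only difference is the number of protons: Zr4+ (Z=40), Y3+ (Z=39), Sr2+ (Z=38), Rb+ (Z=37), Br- (Z=35). The strongest nuclear pull (Zr4+) gives the smallest ion.
That gives Zr4+ < Y3+ < Sr2+ < Rb+ < Br-. From the largest end, number 3 is Sr2+.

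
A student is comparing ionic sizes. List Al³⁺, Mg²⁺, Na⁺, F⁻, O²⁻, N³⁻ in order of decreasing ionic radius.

N³⁻ > O²⁻ > F⁻ > Na⁺ > Mg²⁺ > Al³⁺

These species are isoelectronic with 10 electrons. The only difference is the number of protons: Al³⁺ (Z=13), Mg²⁺ (Z=12), Na⁺ (Z=11), F⁻ (Z=9), O²⁻ (Z=8), N³⁻ (Z=7). The strongest nuclear pull (Al³⁺) gives the smallest ion.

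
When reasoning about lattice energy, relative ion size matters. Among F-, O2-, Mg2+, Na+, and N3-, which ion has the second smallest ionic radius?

Each ion has 10 electrons. The ranking follows nuclear charge in reverse — greater Z gives a smaller radius. Mg2+ (Z=12), Na+ (Z=11), F- (Z=9), O2- (Z=8), N3- (Z=7).
So the order is Mg2+ < Na+ < F- < O2- < N3-; the 2nd-smallest ion is Na+.

Na+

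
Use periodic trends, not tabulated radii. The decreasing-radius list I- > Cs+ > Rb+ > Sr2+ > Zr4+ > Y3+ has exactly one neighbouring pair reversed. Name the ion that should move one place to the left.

Y3+

Check each adjacent pair. Zr4+ and Y3+ are reversed: Zr4+ and Y3+ share 36 electrons; the higher nuclear charge on Zr (Z=40) contracts it more, so Zr4+ < Y3+. No other neighbouring pair contradicts the periodic trends, so Y3+ is the ion listed too late.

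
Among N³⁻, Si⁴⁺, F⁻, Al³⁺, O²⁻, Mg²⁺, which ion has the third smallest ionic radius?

Mg²⁺

Each ion has 10 electrons. The ranking follows nuclear charge in reverse — greater Z gives a smaller radius. Si⁴⁺ (Z=14), Al³⁺ (Z=13), Mg²⁺ (Z=12), F⁻ (Z=9), O²⁻ (Z=8), N³⁻ (Z=7).
Full ascending order: Si⁴⁺ < Al³⁺ < Mg²⁺ < F⁻ < O²⁻ < N³⁻. Counting from the smallest, position 3 is Mg²⁺.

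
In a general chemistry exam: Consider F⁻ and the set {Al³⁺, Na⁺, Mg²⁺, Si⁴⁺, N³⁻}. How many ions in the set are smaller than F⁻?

4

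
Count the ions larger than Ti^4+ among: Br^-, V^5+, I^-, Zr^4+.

3

First list Z and electron count for each: V^5+ (Z=23, 18 e⁻), Ti^4+ (Z=22, 18 e⁻), Zr^4+ (Z=40, 36 e⁻), Br^- (Z=35, 36 e⁻), I^- (Z=53, 54 e⁻). V^5+ < Ti^4+ (isoelectronic, higher Z=23 is smaller); Ti^4+ < Zr^4+ (same group, period 4 vs 5); Zr^4+ < Br^- (isoelectronic, higher Z=40 is smaller); Br^- < I^- (same group, 1 shell fewer).
Relative to Ti^4+, the ions that are larger are Zr^4+, Br^-, I^-. So 3 are larger.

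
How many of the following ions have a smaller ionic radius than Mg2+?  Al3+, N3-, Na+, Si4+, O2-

2

These species are isoelectronic with 10 electrons. The only difference is the number of protons: Si4+ (Z=14), Al3+ (Z=13), Mg2+ (Z=12), Na+ (Z=11), O2- (Z=8), N3- (Z=7). The strongest nuclear pull (Si4+) gives the smallest ion.
Placing each against Mg2+: smaller — Si4+, Al3+; larger — Na+, O2-, N3-. Count: 2.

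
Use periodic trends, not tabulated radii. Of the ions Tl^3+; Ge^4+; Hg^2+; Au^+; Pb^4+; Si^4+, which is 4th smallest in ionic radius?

Tl^3+

Work out protons and electrons: Si^4+ has 10 e⁻ (Z=14), Ge^4+ has 28 e⁻ (Z=32), Pb^4+ has 78 e⁻ (Z=82), Tl^3+ has 78 e⁻ (Z=81), Hg^2+ has 78 e⁻ (Z=80), Au^+ has 78 e⁻ (Z=79). Si^4+ < Ge^4+ (same group, 1 shell fewer); Ge^4+ < Pb^4+ (same group, 2 shells fewer); Pb^4+ < Tl^3+ (isoelectronic, higher Z=82 is smaller); Tl^3+ < Hg^2+ (isoelectronic, higher Z=81 is smaller); Hg^2+ < Au^+ (both 78 e⁻, Z=80>79).
That gives Si^4+ < Ge^4+ < Pb^4+ < Tl^3+ < Hg^2+ < Au^+. From the smallest end, number 4 is Tl^3+.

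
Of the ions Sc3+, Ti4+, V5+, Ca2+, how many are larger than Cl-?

All of these have 18 electrons (isoelectronic). With the same electron cloud, the ion with the most protons pulls it in tightest. Nuclear charges: V5+ (Z=23), Ti4+ (Z=22), Sc3+ (Z=21), Ca2+ (Z=20), Cl- (Z=17). Highest Z is smallest.
Ordering all of them (including Cl-) by radius gives V5+ < Ti4+ < Sc3+ < Ca2+ < Cl-. So 0 are larger.

0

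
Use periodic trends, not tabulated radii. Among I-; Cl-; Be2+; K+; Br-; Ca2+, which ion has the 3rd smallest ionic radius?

Work out protons and electrons: Be2+ has 2 e⁻ (Z=4), Ca2+ has 18 e⁻ (Z=20), K+ has 18 e⁻ (Z=19), Cl- has 18 e⁻ (Z=17), Br- has 36 e⁻ (Z=35), I- has 54 e⁻ (Z=53). Be2+ < Ca2+ (same group, 2 shells fewer); Ca2+ < K+ (isoelectronic, higher Z=20 is smaller); K+ < Cl- (both 18 e⁻, Z=19>17); Cl- < Br- (same group, period 3 vs 4); Br- < I- (same group, period 4 vs 5).
Ordering: Be2+ < Ca2+ < K+ < Cl- < Br- < I-. The 3rd smallest is K+.

K+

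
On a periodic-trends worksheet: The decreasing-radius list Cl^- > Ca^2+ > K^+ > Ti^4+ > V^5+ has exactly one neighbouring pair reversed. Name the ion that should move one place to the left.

K^+

Scanning neighbour by neighbour, only Ca^2+/K^+ violates a trend: Ca^2+ and K^+ share 18 electrons; the higher nuclear charge on Ca (Z=20) contracts it more, so Ca^2+ < K^+. That makes K^+ the one sitting a position late relative to where it belongs.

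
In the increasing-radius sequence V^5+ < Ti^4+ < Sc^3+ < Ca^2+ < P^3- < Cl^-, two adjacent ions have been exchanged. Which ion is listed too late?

Cl^-

Check each adjacent pair. P^3- and Cl^- are reversed: both have 18 electrons but Z(Cl)=17 > Z(P)=15, so Cl^- should be the smaller of the two. No other neighbouring pair contradicts the periodic trends, so Cl^- is the ion listed too late.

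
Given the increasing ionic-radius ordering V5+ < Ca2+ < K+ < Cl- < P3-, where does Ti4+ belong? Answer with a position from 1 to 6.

2

These species are isoelectronic with 18 electrons. The only difference is the number of protons: V5+ (Z=23), Ti4+ (Z=22), Ca2+ (Z=20), K+ (Z=19), Cl- (Z=17), P3- (Z=15). The strongest nuclear pull (V5+) gives the smallest ion.
With Ti4+ included the full order is V5+ < Ti4+ < Ca2+ < K+ < Cl- < P3-, so it takes position 2.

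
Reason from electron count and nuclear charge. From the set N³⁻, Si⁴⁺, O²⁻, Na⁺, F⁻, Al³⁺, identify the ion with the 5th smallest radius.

O²⁻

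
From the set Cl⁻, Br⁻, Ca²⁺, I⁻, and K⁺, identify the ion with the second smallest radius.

Electron counts and nuclear charges: Ca²⁺ has 18 e⁻ (Z=20), K⁺ has 18 e⁻ (Z=19), Cl⁻ has 18 e⁻ (Z=17), Br⁻ has 36 e⁻ (Z=35), I⁻ has 54 e⁻ (Z=53). Ca²⁺ < K⁺ (both 18 e⁻, Z=20>19); K⁺ < Cl⁻ (both 18 e⁻, Z=19>17); Cl⁻ < Br⁻ (same group, 1 shell fewer); Br⁻ < I⁻ (same group, period 4 vs 5).
Full ascending order: Ca²⁺ < K⁺ < Cl⁻ < Br⁻ < I⁻. Counting from the smallest, position 2 is K⁺.

K⁺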